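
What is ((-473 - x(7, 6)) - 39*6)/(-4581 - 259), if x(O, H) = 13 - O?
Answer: 713/4840 ≈ 0.14731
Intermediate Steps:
((-473 - x(7, 6)) - 39*6)/(-4581 - 259) = ((-473 - (13 - 1*7)) - 39*6)/(-4581 - 259) = ((-473 - (13 - 7)) - 234)/(-4840) = ((-473 - 1*6) - 234)*(-1/4840) = ((-473 - 6) - 234)*(-1/4840) = (-479 - 234)*(-1/4840) = -713*(-1/4840) = 713/4840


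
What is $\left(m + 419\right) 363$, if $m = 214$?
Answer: $229779$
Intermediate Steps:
$\left(m + 419\right) 363 = \left(214 + 419\right) 363 = 633 \cdot 363 = 229779$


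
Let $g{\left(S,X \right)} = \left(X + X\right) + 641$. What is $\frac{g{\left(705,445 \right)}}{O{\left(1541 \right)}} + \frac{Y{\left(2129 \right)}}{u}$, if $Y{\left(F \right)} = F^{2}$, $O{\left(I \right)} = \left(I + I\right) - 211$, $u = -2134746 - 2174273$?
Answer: $- \frac{583282202}{1124653959} \approx -0.51863$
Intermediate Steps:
$u = -4309019$
$O{\left(I \right)} = -211 + 2 I$ ($O{\left(I \right)} = 2 I - 211 = -211 + 2 I$)
$g{\left(S,X \right)} = 641 + 2 X$ ($g{\left(S,X \right)} = 2 X + 641 = 641 + 2 X$)
$\frac{g{\left(705,445 \right)}}{O{\left(1541 \right)}} + \frac{Y{\left(2129 \right)}}{u} = \frac{641 + 2 \cdot 445}{-211 + 2 \cdot 1541} + \frac{2129^{2}}{-4309019} = \frac{641 + 890}{-211 + 3082} + 4532641 \left(- \frac{1}{4309019}\right) = \frac{1531}{2871} - \frac{4532641}{4309019} = - \frac{583282202}{1124653959}$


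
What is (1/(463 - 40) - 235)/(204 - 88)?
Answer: -24851/12267 ≈ -2.0258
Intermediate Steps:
(1/(463 - 40) - 235)/(204 - 88) = (1/423 - 235)/116 = (1/423 - 235)*(1/116) = -99404/423*1/116 = -24851/12267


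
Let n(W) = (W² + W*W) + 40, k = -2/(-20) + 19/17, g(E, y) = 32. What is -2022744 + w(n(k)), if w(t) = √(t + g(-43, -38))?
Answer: -2022744 + 3*√240722/170 ≈ -2.0227e+6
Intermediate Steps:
k = 207/170 (k = -2*(-1/20) + 19*(1/17) = ⅒ + 19/17 = 207/170 ≈ 1.2176)
n(W) = 40 + 2*W² (n(W) = (W² + W²) + 40 = 2*W² + 40 = 40 + 2*W²)
w(t) = √(32 + t) (w(t) = √(t + 32) = √(32 + t))
-2022744 + w(n(k)) = -2022744 + √(32 + (40 + 2*(207/170)²)) = -2022744 + √(32 + (40 + 2*(42849/28900))) = -2022744 + √(32 + (40 + 42849/14450)) = -2022744 + √(32 + 620849/14450) = -2022744 + √(1083249/14450) = -2022744 + 3*√240722/170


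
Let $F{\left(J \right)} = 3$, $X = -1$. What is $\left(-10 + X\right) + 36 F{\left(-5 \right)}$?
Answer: $97$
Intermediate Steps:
$\left(-10 + X\right) + 36 F{\left(-5 \right)} = \left(-10 - 1\right) + 36 \cdot 3 = -11 + 108 = 97$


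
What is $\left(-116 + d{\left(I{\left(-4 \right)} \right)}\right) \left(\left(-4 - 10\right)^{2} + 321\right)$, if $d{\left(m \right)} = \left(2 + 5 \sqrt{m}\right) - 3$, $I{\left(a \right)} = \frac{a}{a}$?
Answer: $-57904$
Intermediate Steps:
$I{\left(a \right)} = 1$
$d{\left(m \right)} = -1 + 5 \sqrt{m}$
$\left(-116 + d{\left(I{\left(-4 \right)} \right)}\right) \left(\left(-4 - 10\right)^{2} + 321\right) = \left(-116 - \left(1 - 5 \sqrt{1}\right)\right) \left(\left(-4 - 10\right)^{2} + 321\right) = \left(-116 + \left(-1 + 5 \cdot 1\right)\right) \left(\left(-14\right)^{2} + 321\right) = \left(-116 + \left(-1 + 5\right)\right) \left(196 + 321\right) = \left(-116 + 4\right) 517 = \left(-112\right) 517 = -57904$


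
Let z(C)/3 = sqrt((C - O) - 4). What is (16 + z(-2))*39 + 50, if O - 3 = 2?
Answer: 674 + 117*I*sqrt(11) ≈ 674.0 + 388.04*I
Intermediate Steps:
O = 5 (O = 3 + 2 = 5)
z(C) = 3*sqrt(-9 + C) (z(C) = 3*sqrt((C - 1*5) - 4) = 3*sqrt((C - 5) - 4) = 3*sqrt((-5 + C) - 4) = 3*sqrt(-9 + C))
(16 + z(-2))*39 + 50 = (16 + 3*sqrt(-9 - 2))*39 + 50 = (16 + 3*sqrt(-11))*39 + 50 = (16 + 3*(I*sqrt(11)))*39 + 50 = (16 + 3*I*sqrt(11))*39 + 50 = (624 + 117*I*sqrt(11)) + 50 = 674 + 117*I*sqrt(11)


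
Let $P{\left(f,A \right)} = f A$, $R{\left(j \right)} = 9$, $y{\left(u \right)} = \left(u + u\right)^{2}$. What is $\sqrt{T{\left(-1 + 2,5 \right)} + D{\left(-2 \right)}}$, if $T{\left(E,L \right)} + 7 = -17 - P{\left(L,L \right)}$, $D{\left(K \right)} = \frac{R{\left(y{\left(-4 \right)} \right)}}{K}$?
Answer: $\frac{i \sqrt{214}}{2} \approx 7.3144 i$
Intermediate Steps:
$y{\left(u \right)} = 4 u^{2}$ ($y{\left(u \right)} = \left(2 u\right)^{2} = 4 u^{2}$)
$P{\left(f,A \right)} = A f$
$D{\left(K \right)} = \frac{9}{K}$
$T{\left(E,L \right)} = -24 - L^{2}$ ($T{\left(E,L \right)} = -7 - \left(17 + L L\right) = -7 - \left(17 + L^{2}\right) = -24 - L^{2}$)
$\sqrt{T{\left(-1 + 2,5 \right)} + D{\left(-2 \right)}} = \sqrt{\left(-24 - 5^{2}\right) + \frac{9}{-2}} = \sqrt{\left(-24 - 25\right) + 9 \left(- \frac{1}{2}\right)} = \sqrt{\left(-24 - 25\right) - \frac{9}{2}} = \sqrt{-49 - \frac{9}{2}} = \sqrt{- \frac{107}{2}} = \frac{i \sqrt{214}}{2}$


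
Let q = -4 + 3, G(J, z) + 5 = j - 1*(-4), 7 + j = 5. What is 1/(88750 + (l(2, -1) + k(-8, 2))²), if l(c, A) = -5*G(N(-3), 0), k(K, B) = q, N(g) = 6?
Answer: 1/88946 ≈ 1.1243e-5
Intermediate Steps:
j = -2 (j = -7 + 5 = -2)
G(J, z) = -3 (G(J, z) = -5 + (-2 - 1*(-4)) = -5 + (-2 + 4) = -5 + 2 = -3)
q = -1
k(K, B) = -1
l(c, A) = 15 (l(c, A) = -5*(-3) = 15)
1/(88750 + (l(2, -1) + k(-8, 2))²) = 1/(88750 + (15 - 1)²) = 1/(88750 + 14²) = 1/(88750 + 196) = 1/88946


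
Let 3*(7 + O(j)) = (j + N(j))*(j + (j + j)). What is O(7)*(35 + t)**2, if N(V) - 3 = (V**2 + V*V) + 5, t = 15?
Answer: 1960000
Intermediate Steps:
N(V) = 8 + 2*V**2 (N(V) = 3 + ((V**2 + V*V) + 5) = 3 + ((V**2 + V**2) + 5) = 3 + (2*V**2 + 5) = 3 + (5 + 2*V**2) = 8 + 2*V**2)
O(j) = -7 + j*(8 + j + 2*j**2) (O(j) = -7 + ((j + (8 + 2*j**2))*(j + (j + j)))/3 = -7 + ((8 + j + 2*j**2)*(j + 2*j))/3 = -7 + ((8 + j + 2*j**2)*(3*j))/3 = -7 + (3*j*(8 + j + 2*j**2))/3 = -7 + j*(8 + j + 2*j**2))
O(7)*(35 + t)**2 = (-7 + 7**2 + 2*7*(4 + 7**2))*(35 + 15)**2 = (-7 + 49 + 2*7*(4 + 49))*50**2 = (-7 + 49 + 2*7*53)*2500 = (-7 + 49 + 742)*2500 = 784*2500 = 1960000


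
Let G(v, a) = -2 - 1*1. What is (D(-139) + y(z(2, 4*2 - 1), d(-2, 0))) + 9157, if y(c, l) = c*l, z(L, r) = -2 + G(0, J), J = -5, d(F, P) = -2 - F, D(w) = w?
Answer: 9018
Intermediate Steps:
G(v, a) = -3 (G(v, a) = -2 - 1 = -3)
z(L, r) = -5 (z(L, r) = -2 - 3 = -5)
(D(-139) + y(z(2, 4*2 - 1), d(-2, 0))) + 9157 = (-139 - 5*(-2 - 1*(-2))) + 9157 = (-139 - 5*(-2 + 2)) + 9157 = (-139 - 5*0) + 9157 = (-139 + 0) + 9157 = -139 + 9157 = 9018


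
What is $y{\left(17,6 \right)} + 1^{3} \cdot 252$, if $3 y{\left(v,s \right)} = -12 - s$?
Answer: $246$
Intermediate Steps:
$y{\left(v,s \right)} = -4 - \frac{s}{3}$ ($y{\left(v,s \right)} = \frac{-12 - s}{3} = -4 - \frac{s}{3}$)
$y{\left(17,6 \right)} + 1^{3} \cdot 252 = \left(-4 - 2\right) + 1^{3} \cdot 252 = \left(-4 - 2\right) + 1 \cdot 252 = -6 + 252 = 246$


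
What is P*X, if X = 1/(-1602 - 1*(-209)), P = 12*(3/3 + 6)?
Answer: -12/199 ≈ -0.060301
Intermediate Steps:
P = 84 (P = 12*(3*(⅓) + 6) = 12*(1 + 6) = 12*7 = 84)
X = -1/1393 (X = 1/(-1602 + 209) = 1/(-1393) = -1/1393 ≈ -0.00071787)
P*X = 84*(-1/1393) = -12/199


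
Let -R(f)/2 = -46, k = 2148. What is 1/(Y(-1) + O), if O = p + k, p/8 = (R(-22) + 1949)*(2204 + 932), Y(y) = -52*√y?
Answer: 12801689/655532965011560 + 13*I/655532965011560 ≈ 1.9529e-8 + 1.9831e-14*I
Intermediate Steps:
R(f) = 92 (R(f) = -2*(-46) = 92)
p = 51204608 (p = 8*((92 + 1949)*(2204 + 932)) = 8*(2041*3136) = 8*6400576 = 51204608)
O = 51206756 (O = 51204608 + 2148 = 51206756)
1/(Y(-1) + O) = 1/(-52*I + 51206756) = 1/(51206756 - 52*I) = (51206756 + 52*I)/2622131860046240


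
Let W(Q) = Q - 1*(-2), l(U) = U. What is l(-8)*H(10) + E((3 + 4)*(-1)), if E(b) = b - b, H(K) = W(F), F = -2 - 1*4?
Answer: 32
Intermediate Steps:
F = -6 (F = -2 - 4 = -6)
W(Q) = 2 + Q (W(Q) = Q + 2 = 2 + Q)
H(K) = -4 (H(K) = 2 - 6 = -4)
E(b) = 0
l(-8)*H(10) + E((3 + 4)*(-1)) = -8*(-4) + 0 = 32 + 0 = 32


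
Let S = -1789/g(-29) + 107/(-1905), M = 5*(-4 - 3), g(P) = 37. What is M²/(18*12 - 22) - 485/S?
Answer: 5405819275/330964388 ≈ 16.334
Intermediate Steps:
M = -35 (M = 5*(-7) = -35)
S = -3412004/70485 (S = -1789/37 + 107/(-1905) = -1789*1/37 + 107*(-1/1905) = -1789/37 - 107/1905 = -3412004/70485 ≈ -48.408)
M²/(18*12 - 22) - 485/S = (-35)²/(18*12 - 22) - 485/(-3412004/70485) = 1225/(216 - 22) - 485*(-70485/3412004) = 1225/194 + 34185225/3412004 = 5405819275/330964388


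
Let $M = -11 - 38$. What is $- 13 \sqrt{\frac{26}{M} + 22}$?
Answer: $- \frac{26 \sqrt{263}}{7} \approx -60.236$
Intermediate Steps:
$M = -49$
$- 13 \sqrt{\frac{26}{M} + 22} = - 13 \sqrt{\frac{26}{-49} + 22} = - 13 \sqrt{26 \left(- \frac{1}{49}\right) + 22} = - 13 \sqrt{- \frac{26}{49} + 22} = - 13 \sqrt{\frac{1052}{49}} = - 13 \frac{2 \sqrt{263}}{7} = - \frac{26 \sqrt{263}}{7}$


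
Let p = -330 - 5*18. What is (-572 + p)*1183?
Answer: -1173536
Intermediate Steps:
p = -420 (p = -330 - 90 = -420)
(-572 + p)*1183 = (-572 - 420)*1183 = -992*1183 = -1173536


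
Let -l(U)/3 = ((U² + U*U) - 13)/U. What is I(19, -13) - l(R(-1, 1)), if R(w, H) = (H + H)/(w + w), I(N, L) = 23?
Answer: 56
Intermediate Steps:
R(w, H) = H/w (R(w, H) = (2*H)/((2*w)) = (2*H)*(1/(2*w)) = H/w)
l(U) = -3*(-13 + 2*U²)/U (l(U) = -3*((U² + U*U) - 13)/U = -3*((U² + U²) - 13)/U = -3*(2*U² - 13)/U = -3*(-13 + 2*U²)/U)
I(19, -13) - l(R(-1, 1)) = 23 - (-6/(-1) + 39/((1/(-1)))) = 23 - (-6*(-1) + 39/((1*(-1)))) = 23 - (-6*(-1) + 39/(-1)) = 23 - (6 + 39*(-1)) = 23 - (6 - 39) = 23 - 1*(-33) = 23 + 33 = 56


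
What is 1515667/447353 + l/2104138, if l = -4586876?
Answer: 568609895409/470646223357 ≈ 1.2081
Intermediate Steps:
1515667/447353 + l/2104138 = 1515667/447353 - 4586876/2104138 = 1515667*(1/447353) - 4586876*1/2104138 = 1515667/447353 - 2293438/1052069 = 568609895409/470646223357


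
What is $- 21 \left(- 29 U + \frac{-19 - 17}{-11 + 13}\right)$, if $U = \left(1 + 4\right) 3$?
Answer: $9513$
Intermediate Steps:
$U = 15$ ($U = 5 \cdot 3 = 15$)
$- 21 \left(- 29 U + \frac{-19 - 17}{-11 + 13}\right) = - 21 \left(\left(-29\right) 15 + \frac{-19 - 17}{-11 + 13}\right) = - 21 \left(-435 - \frac{36}{2}\right) = - 21 \left(-435 - 18\right) = \left(-21\right) \left(-453\right) = 9513$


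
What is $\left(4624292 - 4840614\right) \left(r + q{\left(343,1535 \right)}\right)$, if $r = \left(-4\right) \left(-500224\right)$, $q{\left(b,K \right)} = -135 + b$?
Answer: $-432882819488$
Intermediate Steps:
$r = 2000896$
$\left(4624292 - 4840614\right) \left(r + q{\left(343,1535 \right)}\right) = \left(4624292 - 4840614\right) \left(2000896 + \left(-135 + 343\right)\right) = - 216322 \left(2000896 + 208\right) = \left(-216322\right) 2001104 = -432882819488$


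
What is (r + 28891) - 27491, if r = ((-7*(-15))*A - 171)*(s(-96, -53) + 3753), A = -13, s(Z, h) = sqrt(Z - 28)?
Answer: -5763208 - 3072*I*sqrt(31) ≈ -5.7632e+6 - 17104.0*I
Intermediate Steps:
s(Z, h) = sqrt(-28 + Z)
r = -5764608 - 3072*I*sqrt(31) (r = (-7*(-15)*(-13) - 171)*(sqrt(-28 - 96) + 3753) = (105*(-13) - 171)*(sqrt(-124) + 3753) = (-1365 - 171)*(2*I*sqrt(31) + 3753) = -1536*(3753 + 2*I*sqrt(31)) = -5764608 - 3072*I*sqrt(31) ≈ -5.7646e+6 - 17104.0*I)
(r + 28891) - 27491 = ((-5764608 - 3072*I*sqrt(31)) + 28891) - 27491 = (-5735717 - 3072*I*sqrt(31)) - 27491 = -5763208 - 3072*I*sqrt(31)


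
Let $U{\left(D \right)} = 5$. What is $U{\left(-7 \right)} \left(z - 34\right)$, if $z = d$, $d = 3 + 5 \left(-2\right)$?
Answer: $-205$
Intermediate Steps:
$d = -7$ ($d = 3 - 10 = -7$)
$z = -7$
$U{\left(-7 \right)} \left(z - 34\right) = 5 \left(-7 - 34\right) = 5 \left(-41\right) = -205$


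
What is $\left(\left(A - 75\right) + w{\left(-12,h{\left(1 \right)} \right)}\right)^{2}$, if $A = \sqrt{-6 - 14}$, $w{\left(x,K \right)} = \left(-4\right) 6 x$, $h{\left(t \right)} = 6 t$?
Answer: $45349 + 852 i \sqrt{5} \approx 45349.0 + 1905.1 i$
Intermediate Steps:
$w{\left(x,K \right)} = - 24 x$
$A = 2 i \sqrt{5}$ ($A = \sqrt{-20} = 2 i \sqrt{5} \approx 4.4721 i$)
$\left(\left(A - 75\right) + w{\left(-12,h{\left(1 \right)} \right)}\right)^{2} = \left(\left(2 i \sqrt{5} - 75\right) - -288\right)^{2} = \left(\left(-75 + 2 i \sqrt{5}\right) + 288\right)^{2} = \left(213 + 2 i \sqrt{5}\right)^{2}$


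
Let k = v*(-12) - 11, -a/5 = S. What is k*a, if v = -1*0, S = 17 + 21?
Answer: 2090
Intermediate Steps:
S = 38
a = -190 (a = -5*38 = -190)
v = 0
k = -11 (k = 0*(-12) - 11 = 0 - 11 = -11)
k*a = -11*(-190) = 2090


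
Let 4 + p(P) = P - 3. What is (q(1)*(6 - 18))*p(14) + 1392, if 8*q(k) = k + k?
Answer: 1371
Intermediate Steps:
q(k) = k/4 (q(k) = (k + k)/8 = (2*k)/8 = k/4)
p(P) = -7 + P (p(P) = -4 + (P - 3) = -4 + (-3 + P) = -7 + P)
(q(1)*(6 - 18))*p(14) + 1392 = (((¼)*1)*(6 - 18))*(-7 + 14) + 1392 = ((¼)*(-12))*7 + 1392 = -3*7 + 1392 = -21 + 1392 = 1371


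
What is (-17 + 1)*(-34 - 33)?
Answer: 1072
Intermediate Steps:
(-17 + 1)*(-34 - 33) = -16*(-67) = 1072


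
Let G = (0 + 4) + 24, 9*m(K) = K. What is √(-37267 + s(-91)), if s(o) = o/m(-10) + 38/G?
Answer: I*√45550085/35 ≈ 192.83*I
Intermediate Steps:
m(K) = K/9
G = 28 (G = 4 + 24 = 28)
s(o) = 19/14 - 9*o/10 (s(o) = o/(((⅑)*(-10))) + 38/28 = o/(-10/9) + 38*(1/28) = o*(-9/10) + 19/14 = -9*o/10 + 19/14 = 19/14 - 9*o/10)
√(-37267 + s(-91)) = √(-37267 + (19/14 - 9/10*(-91))) = √(-37267 + (19/14 + 819/10)) = √(-37267 + 2914/35) = √(-1301431/35) = I*√45550085/35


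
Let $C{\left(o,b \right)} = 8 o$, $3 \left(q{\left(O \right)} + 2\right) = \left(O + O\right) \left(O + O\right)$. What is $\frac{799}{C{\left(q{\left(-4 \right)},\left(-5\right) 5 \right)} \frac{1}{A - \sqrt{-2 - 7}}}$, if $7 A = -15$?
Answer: $- \frac{35955}{3248} - \frac{7191 i}{464} \approx -11.07 - 15.498 i$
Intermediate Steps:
$A = - \frac{15}{7}$ ($A = \frac{1}{7} \left(-15\right) = - \frac{15}{7} \approx -2.1429$)
$q{\left(O \right)} = -2 + \frac{4 O^{2}}{3}$ ($q{\left(O \right)} = -2 + \frac{\left(O + O\right) \left(O + O\right)}{3} = -2 + \frac{2 O 2 O}{3} = -2 + \frac{4 O^{2}}{3}$)
$\frac{799}{C{\left(q{\left(-4 \right)},\left(-5\right) 5 \right)} \frac{1}{A - \sqrt{-2 - 7}}} = \frac{799}{8 \left(-2 + \frac{4 \left(-4\right)^{2}}{3}\right) \frac{1}{- \frac{15}{7} - \sqrt{-2 - 7}}} = \frac{799}{8 \left(-2 + \frac{4}{3} \cdot 16\right) \frac{1}{- \frac{15}{7} - \sqrt{-9}}} = \frac{799}{8 \left(-2 + \frac{64}{3}\right) \frac{1}{- \frac{15}{7} - 3 i}} = \frac{799}{8 \cdot \frac{58}{3} \frac{1}{- \frac{15}{7} - 3 i}} = \frac{799}{\frac{464}{3} \frac{49 \left(- \frac{15}{7} + 3 i\right)}{666}} = \frac{799}{\frac{11368}{999} \left(- \frac{15}{7} + 3 i\right)} = 799 \left(- \frac{45}{3248} - \frac{9 i}{464}\right) = - \frac{35955}{3248} - \frac{7191 i}{464}$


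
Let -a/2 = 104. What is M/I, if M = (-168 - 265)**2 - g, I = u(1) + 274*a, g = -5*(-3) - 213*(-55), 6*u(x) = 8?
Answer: -527277/170972 ≈ -3.0840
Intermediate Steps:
u(x) = 4/3 (u(x) = (1/6)*8 = 4/3)
g = 11730 (g = 15 + 11715 = 11730)
a = -208 (a = -2*104 = -208)
I = -170972/3 (I = 4/3 + 274*(-208) = 4/3 - 56992 = -170972/3 ≈ -56991.)
M = 175759 (M = (-168 - 265)**2 - 1*11730 = (-433)**2 - 11730 = 187489 - 11730 = 175759)
M/I = 175759/(-170972/3) = 175759*(-3/170972) = -527277/170972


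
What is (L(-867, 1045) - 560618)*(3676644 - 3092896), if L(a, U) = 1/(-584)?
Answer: -47779907040481/146 ≈ -3.2726e+11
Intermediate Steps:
L(a, U) = -1/584
(L(-867, 1045) - 560618)*(3676644 - 3092896) = (-1/584 - 560618)*(3676644 - 3092896) = -327400913/584*583748 = -47779907040481/146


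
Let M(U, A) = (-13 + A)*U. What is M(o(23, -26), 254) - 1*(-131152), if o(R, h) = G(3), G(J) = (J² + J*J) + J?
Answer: 136213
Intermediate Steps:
G(J) = J + 2*J² (G(J) = (J² + J²) + J = 2*J² + J = J + 2*J²)
o(R, h) = 21 (o(R, h) = 3*(1 + 2*3) = 3*(1 + 6) = 3*7 = 21)
M(U, A) = U*(-13 + A)
M(o(23, -26), 254) - 1*(-131152) = 21*(-13 + 254) - 1*(-131152) = 21*241 + 131152 = 5061 + 131152 = 136213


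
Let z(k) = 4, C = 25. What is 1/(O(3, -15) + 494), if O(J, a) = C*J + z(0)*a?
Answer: 1/509 ≈ 0.0019646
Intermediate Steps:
O(J, a) = 4*a + 25*J (O(J, a) = 25*J + 4*a = 4*a + 25*J)
1/(O(3, -15) + 494) = 1/((4*(-15) + 25*3) + 494) = 1/((-60 + 75) + 494) = 1/(15 + 494) = 1/509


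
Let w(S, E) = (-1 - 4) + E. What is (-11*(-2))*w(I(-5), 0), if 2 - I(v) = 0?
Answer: -110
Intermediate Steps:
I(v) = 2 (I(v) = 2 - 1*0 = 2 + 0 = 2)
w(S, E) = -5 + E
(-11*(-2))*w(I(-5), 0) = (-11*(-2))*(-5 + 0) = 22*(-5) = -110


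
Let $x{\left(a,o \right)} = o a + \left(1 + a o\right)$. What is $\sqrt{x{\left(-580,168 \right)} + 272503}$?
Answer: $2 \sqrt{19406} \approx 278.61$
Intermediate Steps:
$x{\left(a,o \right)} = 1 + 2 a o$ ($x{\left(a,o \right)} = a o + \left(1 + a o\right) = 1 + 2 a o$)
$\sqrt{x{\left(-580,168 \right)} + 272503} = \sqrt{\left(1 + 2 \left(-580\right) 168\right) + 272503} = \sqrt{\left(1 - 194880\right) + 272503} = \sqrt{-194879 + 272503} = \sqrt{77624} = 2 \sqrt{19406}$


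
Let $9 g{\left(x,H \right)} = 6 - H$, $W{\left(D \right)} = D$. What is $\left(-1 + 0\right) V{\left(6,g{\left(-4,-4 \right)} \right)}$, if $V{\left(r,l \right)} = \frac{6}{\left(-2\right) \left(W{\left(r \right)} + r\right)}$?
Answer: $\frac{1}{4} \approx 0.25$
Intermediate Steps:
$g{\left(x,H \right)} = \frac{2}{3} - \frac{H}{9}$ ($g{\left(x,H \right)} = \frac{6 - H}{9} = \frac{2}{3} - \frac{H}{9}$)
$V{\left(r,l \right)} = - \frac{3}{2 r}$ ($V{\left(r,l \right)} = \frac{6}{\left(-2\right) \left(r + r\right)} = \frac{6}{\left(-2\right) 2 r} = \frac{6}{\left(-4\right) r} = 6 \left(- \frac{1}{4 r}\right) = - \frac{3}{2 r}$)
$\left(-1 + 0\right) V{\left(6,g{\left(-4,-4 \right)} \right)} = \left(-1 + 0\right) \left(- \frac{3}{2 \cdot 6}\right) = - \frac{-3}{2 \cdot 6} = \left(-1\right) \left(- \frac{1}{4}\right) = \frac{1}{4}$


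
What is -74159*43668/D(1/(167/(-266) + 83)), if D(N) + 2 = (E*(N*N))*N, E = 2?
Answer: 1892523399986061655754/1168808362215 ≈ 1.6192e+9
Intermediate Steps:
D(N) = -2 + 2*N³ (D(N) = -2 + (2*(N*N))*N = -2 + (2*N²)*N = -2 + 2*N³)
-74159*43668/D(1/(167/(-266) + 83)) = -74159*43668/(-2 + 2*(1/(167/(-266) + 83))³) = -74159*43668/(-2 + 2*(1/(167*(-1/266) + 83))³) = -74159*43668/(-2 + 2*(1/(-167/266 + 83))³) = -74159*43668/(-2 + 2*(1/(21911/266))³) = -74159*43668/(-2 + 2*(266/21911)³) = -74159*43668/(-2 + 2*(18821096/10519294081031)) = -74159*43668/(-2 + 37642192/10519294081031) = -74159/((-21038550519870/10519294081031*1/43668)) = -74159/(-1168808362215/25519807440581206) = -74159*(-25519807440581206/1168808362215) = 1892523399986061655754/1168808362215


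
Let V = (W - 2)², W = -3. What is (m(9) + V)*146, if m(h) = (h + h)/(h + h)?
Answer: 3796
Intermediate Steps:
V = 25 (V = (-3 - 2)² = (-5)² = 25)
m(h) = 1 (m(h) = (2*h)/((2*h)) = (2*h)*(1/(2*h)) = 1)
(m(9) + V)*146 = (1 + 25)*146 = 26*146 = 3796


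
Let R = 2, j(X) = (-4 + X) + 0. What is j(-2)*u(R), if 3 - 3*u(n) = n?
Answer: -2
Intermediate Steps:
j(X) = -4 + X
u(n) = 1 - n/3
j(-2)*u(R) = (-4 - 2)*(1 - ⅓*2) = -6*(1 - ⅔) = -6*⅓ = -2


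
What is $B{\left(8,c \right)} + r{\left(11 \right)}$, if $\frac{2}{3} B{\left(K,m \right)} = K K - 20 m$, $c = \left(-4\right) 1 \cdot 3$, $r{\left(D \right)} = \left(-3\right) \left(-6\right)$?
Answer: $474$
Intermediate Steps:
$r{\left(D \right)} = 18$
$c = -12$ ($c = \left(-4\right) 3 = -12$)
$B{\left(K,m \right)} = - 30 m + \frac{3 K^{2}}{2}$ ($B{\left(K,m \right)} = \frac{3 \left(K K - 20 m\right)}{2} = \frac{3 \left(K^{2} - 20 m\right)}{2} = - 30 m + \frac{3 K^{2}}{2}$)
$B{\left(8,c \right)} + r{\left(11 \right)} = \left(\left(-30\right) \left(-12\right) + \frac{3 \cdot 8^{2}}{2}\right) + 18 = \left(360 + \frac{3}{2} \cdot 64\right) + 18 = \left(360 + 96\right) + 18 = 456 + 18 = 474$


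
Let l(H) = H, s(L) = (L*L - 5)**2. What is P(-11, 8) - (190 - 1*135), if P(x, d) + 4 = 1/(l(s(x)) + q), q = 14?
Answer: -794729/13470 ≈ -59.000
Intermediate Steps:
s(L) = (-5 + L**2)**2 (s(L) = (L**2 - 5)**2 = (-5 + L**2)**2)
P(x, d) = -4 + 1/(14 + (-5 + x**2)**2) (P(x, d) = -4 + 1/((-5 + x**2)**2 + 14) = -4 + 1/(14 + (-5 + x**2)**2))
P(-11, 8) - (190 - 1*135) = (-55 - 4*(-5 + (-11)**2)**2)/(14 + (-5 + (-11)**2)**2) - (190 - 1*135) = (-55 - 4*(-5 + 121)**2)/(14 + (-5 + 121)**2) - (190 - 135) = (-55 - 4*116**2)/(14 + 116**2) - 1*55 = (-55 - 4*13456)/(14 + 13456) - 55 = (-55 - 53824)/13470 - 55 = (1/13470)*(-53879) - 55 = -53879/13470 - 55 = -794729/13470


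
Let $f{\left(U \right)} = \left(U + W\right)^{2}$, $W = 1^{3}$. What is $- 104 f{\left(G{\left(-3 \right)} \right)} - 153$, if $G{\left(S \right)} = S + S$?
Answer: $-2753$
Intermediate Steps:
$W = 1$
$G{\left(S \right)} = 2 S$
$f{\left(U \right)} = \left(1 + U\right)^{2}$ ($f{\left(U \right)} = \left(U + 1\right)^{2} = \left(1 + U\right)^{2}$)
$- 104 f{\left(G{\left(-3 \right)} \right)} - 153 = - 104 \left(1 + 2 \left(-3\right)\right)^{2} - 153 = - 104 \left(1 - 6\right)^{2} - 153 = - 104 \left(-5\right)^{2} - 153 = \left(-104\right) 25 - 153 = -2600 - 153 = -2753$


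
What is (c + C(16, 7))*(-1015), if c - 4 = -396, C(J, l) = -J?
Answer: 414120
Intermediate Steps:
c = -392 (c = 4 - 396 = -392)
(c + C(16, 7))*(-1015) = (-392 - 1*16)*(-1015) = (-392 - 16)*(-1015) = -408*(-1015) = 414120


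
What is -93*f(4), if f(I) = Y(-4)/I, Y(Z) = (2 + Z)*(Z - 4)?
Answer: -372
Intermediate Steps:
Y(Z) = (-4 + Z)*(2 + Z) (Y(Z) = (2 + Z)*(-4 + Z) = (-4 + Z)*(2 + Z))
f(I) = 16/I (f(I) = (-8 + (-4)² - 2*(-4))/I = (-8 + 16 + 8)/I = 16/I)
-93*f(4) = -1488/4 = -93*4 = -372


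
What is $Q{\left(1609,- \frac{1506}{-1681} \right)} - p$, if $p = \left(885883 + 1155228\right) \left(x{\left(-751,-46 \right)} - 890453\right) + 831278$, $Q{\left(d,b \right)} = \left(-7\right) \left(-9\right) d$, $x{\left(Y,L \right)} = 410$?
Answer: $1816675827862$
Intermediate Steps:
$Q{\left(d,b \right)} = 63 d$
$p = -1816675726495$ ($p = \left(885883 + 1155228\right) \left(410 - 890453\right) + 831278 = 2041111 \left(-890043\right) + 831278 = -1816676557773 + 831278 = -1816675726495$)
$Q{\left(1609,- \frac{1506}{-1681} \right)} - p = 63 \cdot 1609 - -1816675726495 = 101367 + 1816675726495 = 1816675827862$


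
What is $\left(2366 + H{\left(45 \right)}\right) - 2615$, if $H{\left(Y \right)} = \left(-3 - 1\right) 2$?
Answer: $-257$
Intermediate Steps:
$H{\left(Y \right)} = -8$ ($H{\left(Y \right)} = \left(-4\right) 2 = -8$)
$\left(2366 + H{\left(45 \right)}\right) - 2615 = \left(2366 - 8\right) - 2615 = 2358 - 2615 = -257$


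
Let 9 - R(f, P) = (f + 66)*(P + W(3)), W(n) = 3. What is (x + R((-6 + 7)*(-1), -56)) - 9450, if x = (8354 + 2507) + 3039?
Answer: 7904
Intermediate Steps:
R(f, P) = 9 - (3 + P)*(66 + f) (R(f, P) = 9 - (f + 66)*(P + 3) = 9 - (66 + f)*(3 + P) = 9 - (3 + P)*(66 + f))
x = 13900 (x = 10861 + 3039 = 13900)
(x + R((-6 + 7)*(-1), -56)) - 9450 = (13900 + (-189 - 66*(-56) - 3*(-6 + 7)*(-1) - 1*(-56)*(-6 + 7)*(-1))) - 9450 = (13900 + (-189 + 3696 - 3*(-1) - 1*(-56)*1*(-1))) - 9450 = (13900 + (-189 + 3696 - 3*(-1) - 1*(-56)*(-1))) - 9450 = (13900 + (-189 + 3696 + 3 - 56)) - 9450 = (13900 + 3454) - 9450 = 17354 - 9450 = 7904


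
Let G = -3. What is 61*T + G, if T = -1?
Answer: -64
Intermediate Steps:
61*T + G = 61*(-1) - 3 = -61 - 3 = -64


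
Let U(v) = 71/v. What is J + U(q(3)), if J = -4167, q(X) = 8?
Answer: -33265/8 ≈ -4158.1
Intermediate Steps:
J + U(q(3)) = -4167 + 71/8 = -33265/8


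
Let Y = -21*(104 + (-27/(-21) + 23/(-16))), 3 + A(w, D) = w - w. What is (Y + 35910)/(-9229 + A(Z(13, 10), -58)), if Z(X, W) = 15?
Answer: -539667/147712 ≈ -3.6535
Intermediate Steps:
A(w, D) = -3 (A(w, D) = -3 + (w - w) = -3 + 0 = -3)
Y = -34893/16 (Y = -21*(104 + (-27*(-1/21) + 23*(-1/16))) = -21*(104 + (9/7 - 23/16)) = -21*(104 - 17/112) = -21*11631/112 = -34893/16 ≈ -2180.8)
(Y + 35910)/(-9229 + A(Z(13, 10), -58)) = (-34893/16 + 35910)/(-9229 - 3) = (539667/16)/(-9232) = (539667/16)*(-1/9232) = -539667/147712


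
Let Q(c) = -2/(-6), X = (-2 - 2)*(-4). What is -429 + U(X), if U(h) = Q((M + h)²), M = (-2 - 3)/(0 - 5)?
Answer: -1286/3 ≈ -428.67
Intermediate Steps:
M = 1 (M = -5/(-5) = -5*(-⅕) = 1)
X = 16 (X = -4*(-4) = 16)
Q(c) = ⅓ (Q(c) = -2*(-⅙) = ⅓)
U(h) = ⅓
-429 + U(X) = -429 + ⅓ = -1286/3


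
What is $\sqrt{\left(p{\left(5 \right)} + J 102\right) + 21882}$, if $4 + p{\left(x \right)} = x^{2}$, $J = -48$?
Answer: $\sqrt{17007} \approx 130.41$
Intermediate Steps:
$p{\left(x \right)} = -4 + x^{2}$
$\sqrt{\left(p{\left(5 \right)} + J 102\right) + 21882} = \sqrt{\left(\left(-4 + 5^{2}\right) - 4896\right) + 21882} = \sqrt{\left(\left(-4 + 25\right) - 4896\right) + 21882} = \sqrt{\left(21 - 4896\right) + 21882} = \sqrt{-4875 + 21882} = \sqrt{17007}$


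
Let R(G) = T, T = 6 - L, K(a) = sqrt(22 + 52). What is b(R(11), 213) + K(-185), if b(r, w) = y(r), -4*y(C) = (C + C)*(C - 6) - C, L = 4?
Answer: 9/2 + sqrt(74) ≈ 13.102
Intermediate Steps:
K(a) = sqrt(74)
T = 2 (T = 6 - 1*4 = 6 - 4 = 2)
R(G) = 2
y(C) = C/4 - C*(-6 + C)/2 (y(C) = -((C + C)*(C - 6) - C)/4 = -((2*C)*(-6 + C) - C)/4 = -(2*C*(-6 + C) - C)/4 = -(-C + 2*C*(-6 + C))/4 = C/4 - C*(-6 + C)/2)
b(r, w) = r*(13 - 2*r)/4
b(R(11), 213) + K(-185) = (1/4)*2*(13 - 2*2) + sqrt(74) = (1/4)*2*(13 - 4) + sqrt(74) = (1/4)*2*9 + sqrt(74) = 9/2 + sqrt(74)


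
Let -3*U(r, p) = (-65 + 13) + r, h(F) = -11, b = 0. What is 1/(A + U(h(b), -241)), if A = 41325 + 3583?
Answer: 1/44929 ≈ 2.2257e-5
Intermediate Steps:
U(r, p) = 52/3 - r/3 (U(r, p) = -((-65 + 13) + r)/3 = -(-52 + r)/3 = 52/3 - r/3)
A = 44908
1/(A + U(h(b), -241)) = 1/(44908 + (52/3 - 1/3*(-11))) = 1/(44908 + (52/3 + 11/3)) = 1/(44908 + 21) = 1/44929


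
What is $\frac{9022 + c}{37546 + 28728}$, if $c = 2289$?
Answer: $\frac{11311}{66274} \approx 0.17067$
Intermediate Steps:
$\frac{9022 + c}{37546 + 28728} = \frac{9022 + 2289}{37546 + 28728} = \frac{11311}{66274}$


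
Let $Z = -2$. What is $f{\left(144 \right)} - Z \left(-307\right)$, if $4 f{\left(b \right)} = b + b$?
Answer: $-542$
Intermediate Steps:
$f{\left(b \right)} = \frac{b}{2}$ ($f{\left(b \right)} = \frac{b + b}{4} = \frac{2 b}{4} = \frac{b}{2}$)
$f{\left(144 \right)} - Z \left(-307\right) = \frac{1}{2} \cdot 144 - \left(-2\right) \left(-307\right) = 72 - 614 = -542$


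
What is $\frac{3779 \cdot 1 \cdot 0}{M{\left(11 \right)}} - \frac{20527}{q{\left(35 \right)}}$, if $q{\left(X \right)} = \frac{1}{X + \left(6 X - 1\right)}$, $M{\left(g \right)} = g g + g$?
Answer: $-5008588$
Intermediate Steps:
$M{\left(g \right)} = g + g^{2}$ ($M{\left(g \right)} = g^{2} + g = g + g^{2}$)
$q{\left(X \right)} = \frac{1}{-1 + 7 X}$ ($q{\left(X \right)} = \frac{1}{X + \left(-1 + 6 X\right)} = \frac{1}{-1 + 7 X}$)
$\frac{3779 \cdot 1 \cdot 0}{M{\left(11 \right)}} - \frac{20527}{q{\left(35 \right)}} = \frac{3779 \cdot 1 \cdot 0}{11 \left(1 + 11\right)} - \frac{20527}{\frac{1}{-1 + 7 \cdot 35}} = \frac{3779 \cdot 0}{11 \cdot 12} - \frac{20527}{\frac{1}{-1 + 245}} = \frac{0}{132} - \frac{20527}{\frac{1}{244}} = 0 \cdot \frac{1}{132} - 20527 \frac{1}{\frac{1}{244}} = 0 - 5008588 = -5008588$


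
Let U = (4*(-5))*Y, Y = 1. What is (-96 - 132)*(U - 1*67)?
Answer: 19836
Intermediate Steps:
U = -20 (U = (4*(-5))*1 = -20*1 = -20)
(-96 - 132)*(U - 1*67) = (-96 - 132)*(-20 - 1*67) = -228*(-20 - 67) = -228*(-87) = 19836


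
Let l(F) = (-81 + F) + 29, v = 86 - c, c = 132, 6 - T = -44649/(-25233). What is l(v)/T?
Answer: -824278/35583 ≈ -23.165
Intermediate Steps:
T = 35583/8411 (T = 6 - (-44649)/(-25233) = 6 - (-44649)*(-1)/25233 = 6 - 1*14883/8411 = 6 - 14883/8411 = 35583/8411 ≈ 4.2305)
v = -46 (v = 86 - 1*132 = 86 - 132 = -46)
l(F) = -52 + F
l(v)/T = (-52 - 46)/(35583/8411) = -98*8411/35583 = -824278/35583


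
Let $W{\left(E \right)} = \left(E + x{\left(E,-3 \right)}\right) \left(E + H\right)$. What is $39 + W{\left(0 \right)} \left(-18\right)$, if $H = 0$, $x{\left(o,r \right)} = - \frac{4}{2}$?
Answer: $39$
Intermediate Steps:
$x{\left(o,r \right)} = -2$ ($x{\left(o,r \right)} = \left(-4\right) \frac{1}{2} = -2$)
$W{\left(E \right)} = E \left(-2 + E\right)$ ($W{\left(E \right)} = \left(E - 2\right) \left(E + 0\right) = \left(-2 + E\right) E = E \left(-2 + E\right)$)
$39 + W{\left(0 \right)} \left(-18\right) = 39 + 0 \left(-2 + 0\right) \left(-18\right) = 39 + 0 \left(-2\right) \left(-18\right) = 39 + 0 \left(-18\right) = 39 + 0 = 39$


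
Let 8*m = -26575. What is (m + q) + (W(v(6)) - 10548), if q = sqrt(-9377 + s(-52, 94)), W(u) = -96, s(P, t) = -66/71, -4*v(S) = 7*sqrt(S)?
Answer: -111727/8 + I*sqrt(47274143)/71 ≈ -13966.0 + 96.84*I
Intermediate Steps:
m = -26575/8 (m = (1/8)*(-26575) = -26575/8 ≈ -3321.9)
v(S) = -7*sqrt(S)/4
s(P, t) = -66/71 (s(P, t) = -66*1/71 = -66/71)
q = I*sqrt(47274143)/71 (q = sqrt(-9377 - 66/71) = sqrt(-665833/71) = I*sqrt(47274143)/71 ≈ 96.84*I)
(m + q) + (W(v(6)) - 10548) = (-26575/8 + I*sqrt(47274143)/71) + (-96 - 10548) = (-26575/8 + I*sqrt(47274143)/71) - 10644 = -111727/8 + I*sqrt(47274143)/71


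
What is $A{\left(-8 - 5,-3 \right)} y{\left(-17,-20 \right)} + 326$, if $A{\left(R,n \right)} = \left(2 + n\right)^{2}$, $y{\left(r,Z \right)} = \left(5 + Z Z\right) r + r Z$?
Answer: $-6219$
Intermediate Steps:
$y{\left(r,Z \right)} = Z r + r \left(5 + Z^{2}\right)$ ($y{\left(r,Z \right)} = \left(5 + Z^{2}\right) r + Z r = r \left(5 + Z^{2}\right) + Z r = Z r + r \left(5 + Z^{2}\right)$)
$A{\left(-8 - 5,-3 \right)} y{\left(-17,-20 \right)} + 326 = \left(2 - 3\right)^{2} \left(- 17 \left(5 - 20 + \left(-20\right)^{2}\right)\right) + 326 = \left(-1\right)^{2} \left(- 17 \left(5 - 20 + 400\right)\right) + 326 = 1 \left(\left(-17\right) 385\right) + 326 = 1 \left(-6545\right) + 326 = -6545 + 326 = -6219$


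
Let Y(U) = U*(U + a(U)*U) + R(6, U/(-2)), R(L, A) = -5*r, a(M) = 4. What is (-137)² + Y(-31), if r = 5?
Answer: 23549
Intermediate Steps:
R(L, A) = -25 (R(L, A) = -5*5 = -25)
Y(U) = -25 + 5*U² (Y(U) = U*(U + 4*U) - 25 = U*(5*U) - 25 = 5*U² - 25 = -25 + 5*U²)
(-137)² + Y(-31) = (-137)² + (-25 + 5*(-31)²) = 18769 + (-25 + 5*961) = 18769 + (-25 + 4805) = 18769 + 4780 = 23549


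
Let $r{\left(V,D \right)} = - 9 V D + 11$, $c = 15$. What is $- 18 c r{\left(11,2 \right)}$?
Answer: $50490$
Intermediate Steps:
$r{\left(V,D \right)} = 11 - 9 D V$ ($r{\left(V,D \right)} = - 9 D V + 11 = 11 - 9 D V$)
$- 18 c r{\left(11,2 \right)} = \left(-18\right) 15 \left(11 - 18 \cdot 11\right) = - 270 \left(11 - 198\right) = \left(-270\right) \left(-187\right) = 50490$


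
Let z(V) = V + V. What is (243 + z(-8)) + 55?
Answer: 282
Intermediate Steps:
z(V) = 2*V
(243 + z(-8)) + 55 = (243 + 2*(-8)) + 55 = (243 - 16) + 55 = 227 + 55 = 282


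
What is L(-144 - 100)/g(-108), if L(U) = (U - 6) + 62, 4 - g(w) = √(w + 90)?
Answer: -376/17 - 282*I*√2/17 ≈ -22.118 - 23.459*I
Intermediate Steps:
g(w) = 4 - √(90 + w) (g(w) = 4 - √(w + 90) = 4 - √(90 + w))
L(U) = 56 + U (L(U) = (-6 + U) + 62 = 56 + U)
L(-144 - 100)/g(-108) = (56 + (-144 - 100))/(4 - √(90 - 108)) = (56 - 244)/(4 - √(-18)) = -188/(4 - 3*I*√2)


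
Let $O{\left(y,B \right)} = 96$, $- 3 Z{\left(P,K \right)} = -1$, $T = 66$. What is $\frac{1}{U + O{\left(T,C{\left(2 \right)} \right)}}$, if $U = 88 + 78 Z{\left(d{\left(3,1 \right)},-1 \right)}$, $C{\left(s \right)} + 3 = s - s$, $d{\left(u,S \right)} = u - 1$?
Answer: $\frac{1}{210} \approx 0.0047619$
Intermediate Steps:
$d{\left(u,S \right)} = -1 + u$ ($d{\left(u,S \right)} = u - 1 = -1 + u$)
$Z{\left(P,K \right)} = \frac{1}{3}$ ($Z{\left(P,K \right)} = \left(- \frac{1}{3}\right) \left(-1\right) = \frac{1}{3}$)
$C{\left(s \right)} = -3$ ($C{\left(s \right)} = -3 + \left(s - s\right) = -3 + 0 = -3$)
$U = 114$ ($U = 88 + 78 \cdot \frac{1}{3} = 88 + 26 = 114$)
$\frac{1}{U + O{\left(T,C{\left(2 \right)} \right)}} = \frac{1}{114 + 96} = \frac{1}{210}$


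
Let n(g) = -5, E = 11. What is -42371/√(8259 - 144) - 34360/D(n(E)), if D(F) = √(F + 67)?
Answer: -42371*√8115/8115 - 17180*√62/31 ≈ -4834.1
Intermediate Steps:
D(F) = √(67 + F)
-42371/√(8259 - 144) - 34360/D(n(E)) = -42371/√(8259 - 144) - 34360/√(67 - 5) = -42371*√8115/8115 - 34360*√62/62 = -42371*√8115/8115 - 17180*√62/31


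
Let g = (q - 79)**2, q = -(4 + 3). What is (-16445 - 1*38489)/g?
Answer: -27467/3698 ≈ -7.4275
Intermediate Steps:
q = -7 (q = -1*7 = -7)
g = 7396 (g = (-7 - 79)**2 = (-86)**2 = 7396)
(-16445 - 1*38489)/g = (-16445 - 1*38489)/7396 = (-16445 - 38489)*(1/7396) = -54934*1/7396 = -27467/3698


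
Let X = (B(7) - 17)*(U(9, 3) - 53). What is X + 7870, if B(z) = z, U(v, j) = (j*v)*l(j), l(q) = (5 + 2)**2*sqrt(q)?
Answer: 8400 - 13230*sqrt(3) ≈ -14515.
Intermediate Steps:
l(q) = 49*sqrt(q) (l(q) = 7**2*sqrt(q) = 49*sqrt(q))
U(v, j) = 49*v*j**(3/2) (U(v, j) = (j*v)*(49*sqrt(j)) = 49*v*j**(3/2))
X = 530 - 13230*sqrt(3) (X = (7 - 17)*(49*9*3**(3/2) - 53) = -10*(49*9*(3*sqrt(3)) - 53) = -10*(1323*sqrt(3) - 53) = -10*(-53 + 1323*sqrt(3)) = 530 - 13230*sqrt(3) ≈ -22385.)
X + 7870 = (530 - 13230*sqrt(3)) + 7870 = 8400 - 13230*sqrt(3)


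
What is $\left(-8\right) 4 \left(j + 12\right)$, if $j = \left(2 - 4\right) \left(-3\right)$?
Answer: $-576$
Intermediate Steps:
$j = 6$ ($j = \left(-2\right) \left(-3\right) = 6$)
$\left(-8\right) 4 \left(j + 12\right) = \left(-8\right) 4 \left(6 + 12\right) = \left(-32\right) 18 = -576$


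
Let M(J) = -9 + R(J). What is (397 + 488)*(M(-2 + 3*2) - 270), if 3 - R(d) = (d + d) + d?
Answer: -254880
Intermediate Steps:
R(d) = 3 - 3*d (R(d) = 3 - ((d + d) + d) = 3 - (2*d + d) = 3 - 3*d)
M(J) = -6 - 3*J (M(J) = -9 + (3 - 3*J) = -6 - 3*J)
(397 + 488)*(M(-2 + 3*2) - 270) = (397 + 488)*((-6 - 3*(-2 + 3*2)) - 270) = 885*((-6 - 3*(-2 + 6)) - 270) = 885*((-6 - 3*4) - 270) = 885*((-6 - 12) - 270) = 885*(-18 - 270) = 885*(-288) = -254880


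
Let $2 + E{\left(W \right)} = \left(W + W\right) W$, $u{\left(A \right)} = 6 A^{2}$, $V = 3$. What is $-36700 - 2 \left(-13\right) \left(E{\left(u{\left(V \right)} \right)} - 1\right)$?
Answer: $114854$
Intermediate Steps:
$E{\left(W \right)} = -2 + 2 W^{2}$ ($E{\left(W \right)} = -2 + \left(W + W\right) W = -2 + 2 W W = -2 + 2 W^{2}$)
$-36700 - 2 \left(-13\right) \left(E{\left(u{\left(V \right)} \right)} - 1\right) = -36700 - 2 \left(-13\right) \left(\left(-2 + 2 \left(6 \cdot 3^{2}\right)^{2}\right) - 1\right) = -36700 - - 26 \left(\left(-2 + 2 \left(6 \cdot 9\right)^{2}\right) - 1\right) = -36700 - - 26 \left(\left(-2 + 2 \cdot 54^{2}\right) - 1\right) = -36700 - - 26 \left(\left(-2 + 2 \cdot 2916\right) - 1\right) = -36700 - - 26 \left(\left(-2 + 5832\right) - 1\right) = -36700 - - 26 \left(5830 - 1\right) = -36700 - \left(-26\right) 5829 = -36700 - -151554 = -36700 + 151554 = 114854$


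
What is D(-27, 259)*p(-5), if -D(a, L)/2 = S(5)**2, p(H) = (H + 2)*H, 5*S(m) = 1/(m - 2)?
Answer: -2/15 ≈ -0.13333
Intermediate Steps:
S(m) = 1/(5*(-2 + m)) (S(m) = 1/(5*(m - 2)) = 1/(5*(-2 + m)))
p(H) = H*(2 + H) (p(H) = (2 + H)*H = H*(2 + H))
D(a, L) = -2/225 (D(a, L) = -2*1/(25*(-2 + 5)**2) = -2*((1/5)/3)**2 = -2*((1/5)*(1/3))**2 = -2*(1/15)**2 = -2*1/225 = -2/225)
D(-27, 259)*p(-5) = -(-2)*(2 - 5)/45 = -(-2)*(-3)/45 = -2/225*15 = -2/15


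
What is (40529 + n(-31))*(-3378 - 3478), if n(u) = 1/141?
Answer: -39179229040/141 ≈ -2.7787e+8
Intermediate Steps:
n(u) = 1/141
(40529 + n(-31))*(-3378 - 3478) = (40529 + 1/141)*(-3378 - 3478) = (5714590/141)*(-6856) = -39179229040/141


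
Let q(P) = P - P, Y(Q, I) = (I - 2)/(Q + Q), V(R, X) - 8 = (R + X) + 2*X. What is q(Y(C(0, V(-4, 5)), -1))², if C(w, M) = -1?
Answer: 0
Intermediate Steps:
V(R, X) = 8 + R + 3*X (V(R, X) = 8 + ((R + X) + 2*X) = 8 + (R + 3*X) = 8 + R + 3*X)
Y(Q, I) = (-2 + I)/(2*Q) (Y(Q, I) = (-2 + I)/((2*Q)) = (-2 + I)*(1/(2*Q)) = (-2 + I)/(2*Q))
q(P) = 0
q(Y(C(0, V(-4, 5)), -1))² = 0² = 0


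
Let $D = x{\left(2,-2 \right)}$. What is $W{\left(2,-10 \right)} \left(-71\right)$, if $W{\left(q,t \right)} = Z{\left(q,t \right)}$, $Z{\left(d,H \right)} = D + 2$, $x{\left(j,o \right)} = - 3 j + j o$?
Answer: $568$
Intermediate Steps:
$D = -10$ ($D = 2 \left(-3 - 2\right) = 2 \left(-5\right) = -10$)
$Z{\left(d,H \right)} = -8$ ($Z{\left(d,H \right)} = -10 + 2 = -8$)
$W{\left(q,t \right)} = -8$
$W{\left(2,-10 \right)} \left(-71\right) = \left(-8\right) \left(-71\right) = 568$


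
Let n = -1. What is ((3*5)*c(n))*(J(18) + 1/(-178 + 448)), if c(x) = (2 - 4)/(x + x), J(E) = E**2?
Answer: 87481/18 ≈ 4860.1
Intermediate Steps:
c(x) = -1/x (c(x) = -2*1/(2*x) = -1/x)
((3*5)*c(n))*(J(18) + 1/(-178 + 448)) = ((3*5)*(-1/(-1)))*(18**2 + 1/(-178 + 448)) = (15*(-1*(-1)))*(324 + 1/270) = (15*1)*(324 + 1/270) = 15*(87481/270) = 87481/18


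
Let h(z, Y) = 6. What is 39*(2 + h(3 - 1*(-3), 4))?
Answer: 312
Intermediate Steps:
39*(2 + h(3 - 1*(-3), 4)) = 39*(2 + 6) = 39*8 = 312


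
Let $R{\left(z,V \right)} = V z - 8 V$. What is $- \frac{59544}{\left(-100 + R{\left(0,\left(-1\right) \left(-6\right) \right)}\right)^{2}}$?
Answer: $- \frac{7443}{2738} \approx -2.7184$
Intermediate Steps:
$R{\left(z,V \right)} = - 8 V + V z$
$- \frac{59544}{\left(-100 + R{\left(0,\left(-1\right) \left(-6\right) \right)}\right)^{2}} = - \frac{59544}{\left(-100 + \left(-1\right) \left(-6\right) \left(-8 + 0\right)\right)^{2}} = - \frac{59544}{\left(-100 + 6 \left(-8\right)\right)^{2}} = - \frac{59544}{\left(-100 - 48\right)^{2}} = - \frac{59544}{\left(-148\right)^{2}} = - \frac{59544}{21904} = \left(-59544\right) \frac{1}{21904} = - \frac{7443}{2738}$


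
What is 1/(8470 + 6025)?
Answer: 1/14495 ≈ 6.8989e-5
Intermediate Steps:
1/(8470 + 6025) = 1/14495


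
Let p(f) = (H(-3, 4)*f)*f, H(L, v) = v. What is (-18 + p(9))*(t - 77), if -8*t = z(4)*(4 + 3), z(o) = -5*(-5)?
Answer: -121023/4 ≈ -30256.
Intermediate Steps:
z(o) = 25
p(f) = 4*f**2 (p(f) = (4*f)*f = 4*f**2)
t = -175/8 (t = -25*(4 + 3)/8 = -25*7/8 = -1/8*175 = -175/8 ≈ -21.875)
(-18 + p(9))*(t - 77) = (-18 + 4*9**2)*(-175/8 - 77) = (-18 + 4*81)*(-791/8) = (-18 + 324)*(-791/8) = 306*(-791/8) = -121023/4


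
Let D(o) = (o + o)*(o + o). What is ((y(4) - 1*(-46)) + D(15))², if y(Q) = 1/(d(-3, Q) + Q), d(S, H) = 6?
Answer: 89510521/100 ≈ 8.9511e+5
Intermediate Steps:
D(o) = 4*o² (D(o) = (2*o)*(2*o) = 4*o²)
y(Q) = 1/(6 + Q)
((y(4) - 1*(-46)) + D(15))² = ((1/(6 + 4) - 1*(-46)) + 4*15²)² = ((1/10 + 46) + 4*225)² = ((⅒ + 46) + 900)² = (461/10 + 900)² = (9461/10)² = 89510521/100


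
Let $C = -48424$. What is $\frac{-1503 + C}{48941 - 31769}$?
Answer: $- \frac{49927}{17172} \approx -2.9075$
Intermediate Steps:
$\frac{-1503 + C}{48941 - 31769} = \frac{-1503 - 48424}{48941 - 31769} = - \frac{49927}{17172}$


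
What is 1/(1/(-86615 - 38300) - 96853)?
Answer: -124915/12098392496 ≈ -1.0325e-5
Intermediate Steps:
1/(1/(-86615 - 38300) - 96853) = 1/(1/(-124915) - 96853) = 1/(-1/124915 - 96853) = 1/(-12098392496/124915) = -124915/12098392496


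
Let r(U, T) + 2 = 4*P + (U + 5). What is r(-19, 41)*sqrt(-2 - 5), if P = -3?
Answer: -28*I*sqrt(7) ≈ -74.081*I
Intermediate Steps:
r(U, T) = -9 + U (r(U, T) = -2 + (4*(-3) + (U + 5)) = -2 + (-12 + (5 + U)) = -2 + (-7 + U) = -9 + U)
r(-19, 41)*sqrt(-2 - 5) = (-9 - 19)*sqrt(-2 - 5) = -28*I*sqrt(7)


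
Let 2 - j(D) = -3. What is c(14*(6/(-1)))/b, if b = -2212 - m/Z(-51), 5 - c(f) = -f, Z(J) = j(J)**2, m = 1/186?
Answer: 367350/10285801 ≈ 0.035714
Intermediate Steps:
j(D) = 5 (j(D) = 2 - 1*(-3) = 2 + 3 = 5)
m = 1/186 ≈ 0.0053763
Z(J) = 25 (Z(J) = 5**2 = 25)
c(f) = 5 + f (c(f) = 5 - (-1)*f = 5 + f)
b = -10285801/4650 (b = -2212 - 1/(186*25) = -2212 - 1*1/4650 = -2212 - 1/4650 = -10285801/4650 ≈ -2212.0)
c(14*(6/(-1)))/b = (5 + 14*(6/(-1)))/(-10285801/4650) = (5 + 14*(6*(-1)))*(-4650/10285801) = (5 + 14*(-6))*(-4650/10285801) = (5 - 84)*(-4650/10285801) = -79*(-4650/10285801) = 367350/10285801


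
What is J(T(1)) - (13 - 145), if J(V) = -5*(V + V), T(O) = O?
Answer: 122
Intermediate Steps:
J(V) = -10*V
J(T(1)) - (13 - 145) = -10*1 - (13 - 145) = -10 - 1*(-132) = -10 + 132 = 122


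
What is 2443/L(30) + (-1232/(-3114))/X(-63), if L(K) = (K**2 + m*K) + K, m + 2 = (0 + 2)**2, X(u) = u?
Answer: 3794071/1541430 ≈ 2.4614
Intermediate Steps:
m = 2 (m = -2 + (0 + 2)**2 = -2 + 2**2 = -2 + 4 = 2)
L(K) = K**2 + 3*K (L(K) = (K**2 + 2*K) + K = K**2 + 3*K)
2443/L(30) + (-1232/(-3114))/X(-63) = 2443/((30*(3 + 30))) - 1232/(-3114)/(-63) = 2443/((30*33)) - 1232*(-1/3114)*(-1/63) = 2443/990 + (616/1557)*(-1/63) = 2443*(1/990) - 88/14013 = 2443/990 - 88/14013 = 3794071/1541430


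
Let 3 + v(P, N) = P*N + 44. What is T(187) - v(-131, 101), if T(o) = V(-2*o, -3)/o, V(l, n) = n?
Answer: 2466527/187 ≈ 13190.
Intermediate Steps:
v(P, N) = 41 + N*P (v(P, N) = -3 + (P*N + 44) = -3 + (N*P + 44) = -3 + (44 + N*P) = 41 + N*P)
T(o) = -3/o
T(187) - v(-131, 101) = -3/187 - (41 + 101*(-131)) = -3*1/187 - (41 - 13231) = -3/187 - 1*(-13190) = -3/187 + 13190 = 2466527/187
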